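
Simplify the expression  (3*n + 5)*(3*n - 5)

9*n**2 - 25

Difference of squares with P = 3*n, Q = 5.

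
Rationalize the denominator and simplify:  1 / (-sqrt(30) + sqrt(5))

(-sqrt(30) - sqrt(5))/25

Multiply numerator and denominator by sqrt(5) + sqrt(30).
Denominator becomes -25; numerator becomes sqrt(5) + sqrt(30).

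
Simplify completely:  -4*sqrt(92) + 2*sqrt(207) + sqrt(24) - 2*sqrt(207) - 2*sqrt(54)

4*sqrt(92) = 8*sqrt(23); 2*sqrt(207) = 6*sqrt(23); sqrt(24) = 2*sqrt(6); 2*sqrt(207) = 6*sqrt(23); 2*sqrt(54) = 6*sqrt(6)

-8*sqrt(23) - 4*sqrt(6)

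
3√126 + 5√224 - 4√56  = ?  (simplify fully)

3√126 = 9*√14; 5√224 = 20*√14; 4√56 = 8*√14
Combine: (9 + 20 - 8)·√14 = 21*√14

21*√14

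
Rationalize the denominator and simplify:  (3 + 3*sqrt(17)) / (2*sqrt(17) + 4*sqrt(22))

(-51 - 3*sqrt(17) + 6*sqrt(22) + 6*sqrt(374))/142

Multiply numerator and denominator by -4*sqrt(22) + 2*sqrt(17).
Denominator becomes -284; numerator becomes -12*sqrt(374) - 12*sqrt(22) + 6*sqrt(17) + 102.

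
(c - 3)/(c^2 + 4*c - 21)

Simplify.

1/(c + 7)

Factor: c^2 + 4*c - 21 = (c + 7)*(c - 3)
Cancel the common factor (c - 3).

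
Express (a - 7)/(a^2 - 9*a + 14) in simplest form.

1/(a - 2)

Factor: a^2 - 9*a + 14 = (a - 7)*(a - 2)
Cancel the common factor (a - 7).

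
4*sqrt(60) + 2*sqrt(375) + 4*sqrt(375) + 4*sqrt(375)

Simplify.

4*sqrt(60) = 8*sqrt(15); 2*sqrt(375) = 10*sqrt(15); 4*sqrt(375) = 20*sqrt(15); 4*sqrt(375) = 20*sqrt(15)
Combine: (8 + 10 + 20 + 20)·sqrt(15) = 58*sqrt(15)

58*sqrt(15)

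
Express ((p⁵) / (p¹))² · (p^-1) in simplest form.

Inside the bracket: p⁴
Raise to the power 2: p⁸
Multiply by (p^-1): add exponents.

p⁷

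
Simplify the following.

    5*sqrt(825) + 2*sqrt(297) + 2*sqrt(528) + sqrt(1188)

45*sqrt(33)

5*sqrt(825) = 25*sqrt(33); 2*sqrt(297) = 6*sqrt(33); 2*sqrt(528) = 8*sqrt(33); sqrt(1188) = 6*sqrt(33)
Combine: (25 + 6 + 8 + 6)·sqrt(33) = 45*sqrt(33)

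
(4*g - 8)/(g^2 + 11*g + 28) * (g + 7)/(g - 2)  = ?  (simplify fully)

4/(g + 4)

Factor: 4*g - 8 = 4*(g - 2);  g^2 + 11*g + 28 = (g + 7)*(g + 4)
Cancel the common factors (g + 7), (g - 2).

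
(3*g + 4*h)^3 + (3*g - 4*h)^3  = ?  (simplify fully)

54*g^3 + 288*g*h^2

Binomially expand both and collect terms in (3*g), (4*h).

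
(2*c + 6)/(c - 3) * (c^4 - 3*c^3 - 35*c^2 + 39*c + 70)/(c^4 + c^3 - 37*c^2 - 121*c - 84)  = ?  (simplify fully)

Factor: 2*c + 6 = 2*(c + 3);  c^4 - 3*c^3 - 35*c^2 + 39*c + 70 = (c - 2)*(c - 7)*(c + 1)*(c + 5);  c^4 + c^3 - 37*c^2 - 121*c - 84 = (c + 3)*(c + 4)*(c + 1)*(c - 7)
Cancel the common factors (c - 7), (c + 1), (c + 3).

(2*c^2 + 6*c - 20)/(c^2 + c - 12)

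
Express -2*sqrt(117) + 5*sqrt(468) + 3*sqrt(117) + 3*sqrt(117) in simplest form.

2*sqrt(117) = 6*sqrt(13); 5*sqrt(468) = 30*sqrt(13); 3*sqrt(117) = 9*sqrt(13); 3*sqrt(117) = 9*sqrt(13)
Combine: (-6 + 30 + 9 + 9)·sqrt(13) = 42*sqrt(13)

42*sqrt(13)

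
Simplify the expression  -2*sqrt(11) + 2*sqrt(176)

6*sqrt(11)

2*sqrt(11) = 2*sqrt(11); 2*sqrt(176) = 8*sqrt(11)
Combine: (-2 + 8)·sqrt(11) = 6*sqrt(11)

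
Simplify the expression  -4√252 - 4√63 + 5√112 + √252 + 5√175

4√252 = 24*√7; 4√63 = 12*√7; 5√112 = 20*√7; √252 = 6*√7; 5√175 = 25*√7
Combine: (-24 - 12 + 20 + 6 + 25)·√7 = 15*√7

15*√7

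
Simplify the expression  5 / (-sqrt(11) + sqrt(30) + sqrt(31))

Group as (sqrt(30) + sqrt(31)) - sqrt(11); multiply by (sqrt(30) + sqrt(31)) + sqrt(11), then rationalise the remaining surd.

(-25*sqrt(11) + 5*sqrt(31) + 6*sqrt(30) + sqrt(10230))/122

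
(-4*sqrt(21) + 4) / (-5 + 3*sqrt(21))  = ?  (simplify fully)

(-58 - 2*sqrt(21))/41

Multiply numerator and denominator by -3*sqrt(21) - 5.
Denominator becomes -164; numerator becomes 8*sqrt(21) + 232.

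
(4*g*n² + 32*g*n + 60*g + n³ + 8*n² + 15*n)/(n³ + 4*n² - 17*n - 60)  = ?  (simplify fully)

Factor: 4*g*n² + 32*g*n + 60*g + n³ + 8*n² + 15*n = (n + 3)·(4*g + n)·(n + 5);  n³ + 4*n² - 17*n - 60 = (n - 4)·(n + 5)·(n + 3)
Cancel the common factors (n + 3), (n + 5).

(4*g + n)/(n - 4)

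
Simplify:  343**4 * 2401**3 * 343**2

7**30

343**4 = 7**12; 2401**3 = 7**12; 343**2 = 7**6
Combine exponents: 7**30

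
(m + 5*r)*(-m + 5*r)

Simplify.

-m^2 + 25*r^2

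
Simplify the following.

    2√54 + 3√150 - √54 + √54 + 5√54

2√54 = 6*√6; 3√150 = 15*√6; √54 = 3*√6; √54 = 3*√6; 5√54 = 15*√6
Combine: (6 + 15 - 3 + 3 + 15)·√6 = 36*√6

36*√6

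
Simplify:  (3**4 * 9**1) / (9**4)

3**(-2)

3**4 = 3**4; 9**1 = 3**2; 9**4 = 3**8
Combine exponents: 3**(-2)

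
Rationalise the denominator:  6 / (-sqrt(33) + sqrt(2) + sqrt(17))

(-7*sqrt(33) - 9*sqrt(17) - 24*sqrt(2) - sqrt(1122))/5

Group as (sqrt(2) + sqrt(17)) - sqrt(33); multiply by (sqrt(2) + sqrt(17)) + sqrt(33), then rationalise the remaining surd.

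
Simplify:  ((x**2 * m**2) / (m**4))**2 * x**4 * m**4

x**8

Inside the bracket: x**2 * (m**-2)
Raise to the power 2: x**4 * (m**-4)
Multiply by x**4 * m**4: add exponents.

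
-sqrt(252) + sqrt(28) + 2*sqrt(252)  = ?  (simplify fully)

8*sqrt(7)

sqrt(252) = 6*sqrt(7); sqrt(28) = 2*sqrt(7); 2*sqrt(252) = 12*sqrt(7)
Combine: (-6 + 2 + 12)·sqrt(7) = 8*sqrt(7)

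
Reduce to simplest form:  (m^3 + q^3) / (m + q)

Factor as (a+b)(a^2-ab+b^2) with a=m, b=q.

m^2 - m*q + q^2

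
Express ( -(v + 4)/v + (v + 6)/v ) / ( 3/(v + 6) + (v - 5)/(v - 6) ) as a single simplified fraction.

Numerator: -(v + 4)/v + (v + 6)/v = 2/v
Denominator: 3/(v + 6) + (v - 5)/(v - 6) = (v^2 + 4*v - 48)/(v^2 - 36)
Divide: (2/v) · ((v^2 - 36)/(v^2 + 4*v - 48)) = (2*v^2 - 72)/(v^3 + 4*v^2 - 48*v)

(2*v^2 - 72)/(v^3 + 4*v^2 - 48*v)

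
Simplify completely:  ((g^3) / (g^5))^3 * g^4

g^(-2)

Inside the bracket: (g^-2)
Raise to the power 3: (g^-6)
Multiply by g^4: add exponents.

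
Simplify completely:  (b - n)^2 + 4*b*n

Expand the square and combine the 4*b*n term.

(b + n)^2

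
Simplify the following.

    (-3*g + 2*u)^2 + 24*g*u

(3*g + 2*u)^2

After expansion: 9*g^2 + 12*g*u + 4*u^2 — a perfect-square trinomial.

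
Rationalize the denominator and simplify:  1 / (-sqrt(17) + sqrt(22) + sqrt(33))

Group as (sqrt(22) + sqrt(33)) - sqrt(17); multiply by (sqrt(22) + sqrt(33)) + sqrt(17), then rationalise the remaining surd.

(-19*sqrt(17) + 3*sqrt(33) + 14*sqrt(22) + 11*sqrt(102))/730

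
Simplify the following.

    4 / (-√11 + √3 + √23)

(-60*√11 - 36*√23 + 124*√3 + 8*√759)/51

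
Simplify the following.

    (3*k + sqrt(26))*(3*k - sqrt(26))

(3*k)^2 - (sqrt(26))^2 = 9*k^2 - 26.

9*k^2 - 26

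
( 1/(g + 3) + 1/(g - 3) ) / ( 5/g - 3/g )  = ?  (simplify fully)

Numerator: 1/(g + 3) + 1/(g - 3) = 2*g/(g^2 - 9)
Denominator: 5/g - 3/g = 2/g
Divide: (2*g/(g^2 - 9)) · (g/2) = g^2/(g^2 - 9)

g^2/(g^2 - 9)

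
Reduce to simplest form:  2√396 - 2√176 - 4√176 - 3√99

2√396 = 12*√11; 2√176 = 8*√11; 4√176 = 16*√11; 3√99 = 9*√11

-21*√11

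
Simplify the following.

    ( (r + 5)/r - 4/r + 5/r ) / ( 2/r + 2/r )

Numerator: (r + 5)/r - 4/r + 5/r = (r + 6)/r
Denominator: 2/r + 2/r = 4/r
Divide: ((r + 6)/r) · (r/4) = r/4 + 3/2

r/4 + 3/2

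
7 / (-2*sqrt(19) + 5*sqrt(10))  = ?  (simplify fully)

(14*sqrt(19) + 35*sqrt(10))/174

Multiply numerator and denominator by 2*sqrt(19) + 5*sqrt(10).
Denominator becomes 174; numerator becomes 14*sqrt(19) + 35*sqrt(10).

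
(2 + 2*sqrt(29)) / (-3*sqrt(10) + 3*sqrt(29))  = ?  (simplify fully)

Multiply numerator and denominator by 3*sqrt(10) + 3*sqrt(29).
Denominator becomes 171; numerator becomes 6*sqrt(10) + 6*sqrt(29) + 6*sqrt(290) + 174.

(2*sqrt(10) + 2*sqrt(29) + 2*sqrt(290) + 58)/57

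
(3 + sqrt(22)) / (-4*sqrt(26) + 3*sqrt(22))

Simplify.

(-8*sqrt(143) - 66 - 12*sqrt(26) - 9*sqrt(22))/218

Multiply numerator and denominator by 3*sqrt(22) + 4*sqrt(26).
Denominator becomes -218; numerator becomes 9*sqrt(22) + 12*sqrt(26) + 66 + 8*sqrt(143).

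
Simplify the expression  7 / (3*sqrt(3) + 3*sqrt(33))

Multiply numerator and denominator by -3*sqrt(33) + 3*sqrt(3).
Denominator becomes -270; numerator becomes -21*sqrt(33) + 21*sqrt(3).

(-7*sqrt(3) + 7*sqrt(33))/90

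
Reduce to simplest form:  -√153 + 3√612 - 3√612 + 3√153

√153 = 3*√17; 3√612 = 18*√17; 3√612 = 18*√17; 3√153 = 9*√17
Combine: (-3 + 18 - 18 + 9)·√17 = 6*√17

6*√17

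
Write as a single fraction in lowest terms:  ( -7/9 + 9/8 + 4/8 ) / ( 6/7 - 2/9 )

Numerator: -7/9 + 9/8 + 4/8 = 61/72
Denominator: 6/7 - 2/9 = 40/63
Divide: (61/72) · (63/40) = 427/320

427/320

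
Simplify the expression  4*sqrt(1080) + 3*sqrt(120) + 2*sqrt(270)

4*sqrt(1080) = 24*sqrt(30); 3*sqrt(120) = 6*sqrt(30); 2*sqrt(270) = 6*sqrt(30)
Combine: (24 + 6 + 6)·sqrt(30) = 36*sqrt(30)

36*sqrt(30)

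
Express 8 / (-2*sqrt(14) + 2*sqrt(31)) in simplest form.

(4*sqrt(14) + 4*sqrt(31))/17

Multiply numerator and denominator by 2*sqrt(14) + 2*sqrt(31).
Denominator becomes 68; numerator becomes 16*sqrt(14) + 16*sqrt(31).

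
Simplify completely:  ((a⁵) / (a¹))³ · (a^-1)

a^11

Inside the bracket: a⁴
Raise to the power 3: a^12
Multiply by (a^-1): add exponents.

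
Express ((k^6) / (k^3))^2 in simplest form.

k^6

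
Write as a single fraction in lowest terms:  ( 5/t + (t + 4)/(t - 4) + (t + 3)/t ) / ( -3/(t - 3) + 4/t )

Numerator: 5/t + (t + 4)/(t - 4) + (t + 3)/t = (2*t² + 8*t - 32)/(t² - 4*t)
Denominator: -3/(t - 3) + 4/t = (t - 12)/(t² - 3*t)
Divide: ((2*t² + 8*t - 32)/(t² - 4*t)) · ((t² - 3*t)/(t - 12)) = (2*t³ + 2*t² - 56*t + 96)/(t² - 16*t + 48)

(2*t³ + 2*t² - 56*t + 96)/(t² - 16*t + 48)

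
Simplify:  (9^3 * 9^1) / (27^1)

3^5

9^3 = 3^6; 9^1 = 3^2; 27^1 = 3^3
Combine exponents: 3^5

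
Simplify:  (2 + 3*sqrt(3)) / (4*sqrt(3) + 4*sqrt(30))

(-9 - 2*sqrt(3) + 2*sqrt(30) + 9*sqrt(10))/108

Multiply numerator and denominator by -4*sqrt(30) + 4*sqrt(3).
Denominator becomes -432; numerator becomes -36*sqrt(10) - 8*sqrt(30) + 8*sqrt(3) + 36.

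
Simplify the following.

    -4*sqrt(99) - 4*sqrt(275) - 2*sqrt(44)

-36*sqrt(11)

4*sqrt(99) = 12*sqrt(11); 4*sqrt(275) = 20*sqrt(11); 2*sqrt(44) = 4*sqrt(11)
Combine: (-12 - 20 - 4)·sqrt(11) = -36*sqrt(11)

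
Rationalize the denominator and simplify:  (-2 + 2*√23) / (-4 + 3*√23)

(2*√23 + 130)/191

Multiply numerator and denominator by -3*√23 - 4.
Denominator becomes -191; numerator becomes -130 - 2*√23.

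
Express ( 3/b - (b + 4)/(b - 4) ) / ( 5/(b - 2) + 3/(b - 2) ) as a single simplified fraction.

(-b³ + b² - 10*b + 24)/(8*b² - 32*b)

Numerator: 3/b - (b + 4)/(b - 4) = (-b² - b - 12)/(b² - 4*b)
Denominator: 5/(b - 2) + 3/(b - 2) = 8/(b - 2)
Divide: ((-b² - b - 12)/(b² - 4*b)) · (b/8 - 1/4) = (-b³ + b² - 10*b + 24)/(8*b² - 32*b)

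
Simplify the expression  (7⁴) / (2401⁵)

7⁴ = 7^4; 2401⁵ = 7^20
Combine exponents: 7^(-16)

7^(-16)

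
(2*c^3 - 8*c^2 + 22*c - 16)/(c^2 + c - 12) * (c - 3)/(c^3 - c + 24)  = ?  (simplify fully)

Factor: 2*c^3 - 8*c^2 + 22*c - 16 = 2*(c^2 - 3*c + 8)*(c - 1);  c^2 + c - 12 = (c - 3)*(c + 4);  c^3 - c + 24 = (c^2 - 3*c + 8)*(c + 3)
Cancel the common factors (c^2 - 3*c + 8), (c - 3).

(2*c - 2)/(c^2 + 7*c + 12)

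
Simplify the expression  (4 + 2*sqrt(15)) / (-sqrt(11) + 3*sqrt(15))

Multiply numerator and denominator by sqrt(11) + 3*sqrt(15).
Denominator becomes 124; numerator becomes 4*sqrt(11) + 2*sqrt(165) + 12*sqrt(15) + 90.

(2*sqrt(11) + sqrt(165) + 6*sqrt(15) + 45)/62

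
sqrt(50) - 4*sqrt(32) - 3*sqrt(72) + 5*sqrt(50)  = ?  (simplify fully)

-4*sqrt(2)

sqrt(50) = 5*sqrt(2); 4*sqrt(32) = 16*sqrt(2); 3*sqrt(72) = 18*sqrt(2); 5*sqrt(50) = 25*sqrt(2)
Combine: (5 - 16 - 18 + 25)·sqrt(2) = -4*sqrt(2)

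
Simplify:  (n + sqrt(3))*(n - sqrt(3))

n^2 - 3

Product of conjugates: (P+Q)(P-Q) = P^2 - Q^2.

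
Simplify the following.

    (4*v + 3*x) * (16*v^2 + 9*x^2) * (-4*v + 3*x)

-256*v^4 + 81*x^4

Telescope via difference of squares: ((3*x)+(4*v))((3*x)-(4*v)) = -16*v^2 + 9*x^2, then repeat with the next factor.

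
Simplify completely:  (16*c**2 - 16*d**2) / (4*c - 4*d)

Factor (4*c)**2 - (4*d)**2 and cancel (4*c - 4*d).

4*c + 4*d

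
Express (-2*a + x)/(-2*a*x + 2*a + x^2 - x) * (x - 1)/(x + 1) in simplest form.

1/(x + 1)

Factor: -2*a*x + 2*a + x^2 - x = (-2*a + x)*(x - 1)
Cancel the common factors (x - 1), (-2*a + x).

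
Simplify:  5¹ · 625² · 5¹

5^10

5¹ = 5^1; 625² = 5^8; 5¹ = 5^1
Combine exponents: 5^10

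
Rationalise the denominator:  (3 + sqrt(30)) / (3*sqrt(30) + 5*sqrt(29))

(-90 - 9*sqrt(30) + 15*sqrt(29) + 5*sqrt(870))/455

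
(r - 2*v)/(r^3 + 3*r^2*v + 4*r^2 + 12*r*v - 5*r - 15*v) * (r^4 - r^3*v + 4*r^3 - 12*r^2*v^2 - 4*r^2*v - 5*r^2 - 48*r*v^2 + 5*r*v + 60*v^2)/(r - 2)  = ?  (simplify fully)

(r^2 - 6*r*v + 8*v^2)/(r - 2)

Factor: r^3 + 3*r^2*v + 4*r^2 + 12*r*v - 5*r - 15*v = (r + 3*v)*(r + 5)*(r - 1);  r^4 - r^3*v + 4*r^3 - 12*r^2*v^2 - 4*r^2*v - 5*r^2 - 48*r*v^2 + 5*r*v + 60*v^2 = (r - 4*v)*(r - 1)*(r + 3*v)*(r + 5)
Cancel the common factors (r - 1), (r + 3*v), (r + 5).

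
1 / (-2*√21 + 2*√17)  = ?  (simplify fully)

(-√21 - √17)/8

Multiply numerator and denominator by 2*√17 + 2*√21.
Denominator becomes -16; numerator becomes 2*√17 + 2*√21.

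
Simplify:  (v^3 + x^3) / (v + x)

v^2 - v*x + x^2

Factor as (a+b)(a^2-ab+b^2) with a=v, b=x.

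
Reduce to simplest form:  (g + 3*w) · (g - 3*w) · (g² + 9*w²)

Telescope via difference of squares: (g+(3*w))(g-(3*w)) = g² - 9*w², then repeat with the next factor.

g⁴ - 81*w⁴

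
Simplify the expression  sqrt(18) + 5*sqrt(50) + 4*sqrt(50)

sqrt(18) = 3*sqrt(2); 5*sqrt(50) = 25*sqrt(2); 4*sqrt(50) = 20*sqrt(2)
Combine: (3 + 25 + 20)·sqrt(2) = 48*sqrt(2)

48*sqrt(2)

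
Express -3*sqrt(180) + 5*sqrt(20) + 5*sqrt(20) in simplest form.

2*sqrt(5)

3*sqrt(180) = 18*sqrt(5); 5*sqrt(20) = 10*sqrt(5); 5*sqrt(20) = 10*sqrt(5)
Combine: (-18 + 10 + 10)·sqrt(5) = 2*sqrt(5)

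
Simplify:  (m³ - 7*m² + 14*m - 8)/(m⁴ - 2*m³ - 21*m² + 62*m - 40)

Factor: m³ - 7*m² + 14*m - 8 = (m - 4)·(m - 2)·(m - 1);  m⁴ - 2*m³ - 21*m² + 62*m - 40 = (m + 5)·(m - 4)·(m - 2)·(m - 1)
Cancel the common factors (m - 1), (m - 4), (m - 2).

1/(m + 5)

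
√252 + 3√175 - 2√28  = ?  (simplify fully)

17*√7

√252 = 6*√7; 3√175 = 15*√7; 2√28 = 4*√7
Combine: (6 + 15 - 4)·√7 = 17*√7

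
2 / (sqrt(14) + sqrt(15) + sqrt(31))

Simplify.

Group as (sqrt(14) + sqrt(15)) + sqrt(31); multiply by (sqrt(14) + sqrt(15)) - sqrt(31), then rationalise the remaining surd.

(-sqrt(6510) - sqrt(31) + 15*sqrt(15) + 16*sqrt(14))/209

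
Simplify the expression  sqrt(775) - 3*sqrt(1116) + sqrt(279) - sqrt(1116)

-16*sqrt(31)

sqrt(775) = 5*sqrt(31); 3*sqrt(1116) = 18*sqrt(31); sqrt(279) = 3*sqrt(31); sqrt(1116) = 6*sqrt(31)
Combine: (5 - 18 + 3 - 6)·sqrt(31) = -16*sqrt(31)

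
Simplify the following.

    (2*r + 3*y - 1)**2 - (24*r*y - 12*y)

(-2*r + 3*y + 1)**2

Expand the square and combine the (24*r*y - 12*y) term.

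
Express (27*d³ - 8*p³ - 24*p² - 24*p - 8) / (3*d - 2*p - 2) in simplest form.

9*d² + 6*d*p + 6*d + 4*p² + 8*p + 4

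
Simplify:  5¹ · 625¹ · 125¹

5¹ = 5^1; 625¹ = 5^4; 125¹ = 5^3
Combine exponents: 5^8

5^8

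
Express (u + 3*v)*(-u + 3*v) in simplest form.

Difference of squares with P = 3*v, Q = u.

-u**2 + 9*v**2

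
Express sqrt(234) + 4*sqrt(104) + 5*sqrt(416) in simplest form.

sqrt(234) = 3*sqrt(26); 4*sqrt(104) = 8*sqrt(26); 5*sqrt(416) = 20*sqrt(26)
Combine: (3 + 8 + 20)·sqrt(26) = 31*sqrt(26)

31*sqrt(26)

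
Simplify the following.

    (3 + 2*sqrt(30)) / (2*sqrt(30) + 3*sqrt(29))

Multiply numerator and denominator by -3*sqrt(29) + 2*sqrt(30).
Denominator becomes -141; numerator becomes -6*sqrt(870) - 9*sqrt(29) + 6*sqrt(30) + 120.

(-40 - 2*sqrt(30) + 3*sqrt(29) + 2*sqrt(870))/47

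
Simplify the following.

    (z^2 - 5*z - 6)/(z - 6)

Factor: z^2 - 5*z - 6 = (z + 1)*(z - 6)
Cancel the common factor (z - 6).

z + 1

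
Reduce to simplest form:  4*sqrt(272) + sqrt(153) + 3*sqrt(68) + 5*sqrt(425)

4*sqrt(272) = 16*sqrt(17); sqrt(153) = 3*sqrt(17); 3*sqrt(68) = 6*sqrt(17); 5*sqrt(425) = 25*sqrt(17)
Combine: (16 + 3 + 6 + 25)·sqrt(17) = 50*sqrt(17)

50*sqrt(17)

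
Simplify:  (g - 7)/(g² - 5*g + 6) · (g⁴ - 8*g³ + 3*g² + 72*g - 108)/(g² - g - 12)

Factor: g² - 5*g + 6 = (g - 2)·(g - 3);  g⁴ - 8*g³ + 3*g² + 72*g - 108 = (g - 3)·(g - 6)·(g + 3)·(g - 2);  g² - g - 12 = (g - 4)·(g + 3)
Cancel the common factors (g + 3), (g - 2), (g - 3).

(g² - 13*g + 42)/(g - 4)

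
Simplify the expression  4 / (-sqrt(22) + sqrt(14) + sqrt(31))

Group as (sqrt(14) + sqrt(31)) - sqrt(22); multiply by (sqrt(14) + sqrt(31)) + sqrt(22), then rationalise the remaining surd.

(-92*sqrt(22) + 20*sqrt(31) + 156*sqrt(14) + 16*sqrt(2387))/1207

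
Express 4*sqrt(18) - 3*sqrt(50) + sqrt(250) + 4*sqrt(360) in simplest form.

4*sqrt(18) = 12*sqrt(2); 3*sqrt(50) = 15*sqrt(2); sqrt(250) = 5*sqrt(10); 4*sqrt(360) = 24*sqrt(10)

-3*sqrt(2) + 29*sqrt(10)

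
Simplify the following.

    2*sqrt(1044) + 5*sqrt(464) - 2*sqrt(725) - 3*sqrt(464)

10*sqrt(29)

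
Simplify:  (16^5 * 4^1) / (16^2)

2^14

16^5 = 2^20; 4^1 = 2^2; 16^2 = 2^8
Combine exponents: 2^14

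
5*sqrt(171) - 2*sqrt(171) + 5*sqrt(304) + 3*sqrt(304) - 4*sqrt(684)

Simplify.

17*sqrt(19)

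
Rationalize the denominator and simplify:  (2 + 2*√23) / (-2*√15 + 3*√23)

Multiply numerator and denominator by 2*√15 + 3*√23.
Denominator becomes 147; numerator becomes 4*√15 + 6*√23 + 4*√345 + 138.

(4*√15 + 6*√23 + 4*√345 + 138)/147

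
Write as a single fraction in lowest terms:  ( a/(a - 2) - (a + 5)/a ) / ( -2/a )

(3*a - 10)/(2*a - 4)

Numerator: a/(a - 2) - (a + 5)/a = (-3*a + 10)/(a^2 - 2*a)
Denominator: -2/a = -2/a
Divide: ((-3*a + 10)/(a^2 - 2*a)) · (-a/2) = (3*a - 10)/(2*a - 4)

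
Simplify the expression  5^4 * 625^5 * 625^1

5^4 = 5^4; 625^5 = 5^20; 625^1 = 5^4
Combine exponents: 5^28

5^28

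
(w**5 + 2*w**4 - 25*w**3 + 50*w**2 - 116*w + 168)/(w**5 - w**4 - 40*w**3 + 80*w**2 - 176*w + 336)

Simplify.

(w - 3)/(w - 6)

Factor: w**5 + 2*w**4 - 25*w**3 + 50*w**2 - 116*w + 168 = (w - 2)*(w**2 + 4)*(w - 3)*(w + 7);  w**5 - w**4 - 40*w**3 + 80*w**2 - 176*w + 336 = (w + 7)*(w - 6)*(w - 2)*(w**2 + 4)
Cancel the common factors (w**2 + 4), (w - 2), (w + 7).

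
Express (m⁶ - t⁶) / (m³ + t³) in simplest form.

Factor m^6 - t^6 and cancel (m³ + t³).

m³ - t³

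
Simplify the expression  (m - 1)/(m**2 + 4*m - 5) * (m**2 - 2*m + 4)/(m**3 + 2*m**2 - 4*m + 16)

Factor: m**2 + 4*m - 5 = (m + 5)*(m - 1);  m**3 + 2*m**2 - 4*m + 16 = (m + 4)*(m**2 - 2*m + 4)
Cancel the common factors (m**2 - 2*m + 4), (m - 1).

1/(m**2 + 9*m + 20)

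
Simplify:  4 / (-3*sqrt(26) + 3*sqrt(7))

(-4*sqrt(26) - 4*sqrt(7))/57

Multiply numerator and denominator by 3*sqrt(7) + 3*sqrt(26).
Denominator becomes -171; numerator becomes 12*sqrt(7) + 12*sqrt(26).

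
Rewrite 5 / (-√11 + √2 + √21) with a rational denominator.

Group as (√2 + √21) - √11; multiply by (√2 + √21) + √11, then rationalise the remaining surd.

(-30*√11 - 20*√21 + 75*√2 + 5*√462)/12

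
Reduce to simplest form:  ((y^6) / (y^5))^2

y^2

Inside the bracket: y^1
Raise to the power 2: y^2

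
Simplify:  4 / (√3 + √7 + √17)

(-8*√357 - 28*√17 + 52*√7 + 84*√3)/35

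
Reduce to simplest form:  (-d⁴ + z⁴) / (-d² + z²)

Factor z^4 - d^4 and cancel (-d² + z²).

d² + z²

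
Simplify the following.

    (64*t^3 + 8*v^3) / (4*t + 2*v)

16*t^2 - 8*t*v + 4*v^2

Apply the sum-of-cubes factorisation and cancel (4*t + 2*v).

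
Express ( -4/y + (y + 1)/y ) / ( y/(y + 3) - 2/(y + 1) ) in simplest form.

(y² + 4*y + 3)/(y² + 2*y)

Numerator: -4/y + (y + 1)/y = (y - 3)/y
Denominator: y/(y + 3) - 2/(y + 1) = (y² - y - 6)/(y² + 4*y + 3)
Divide: ((y - 3)/y) · ((y² + 4*y + 3)/(y² - y - 6)) = (y² + 4*y + 3)/(y² + 2*y)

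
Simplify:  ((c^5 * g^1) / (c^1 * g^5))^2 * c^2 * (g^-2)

c^10/g^10

Inside the bracket: c^4 * (g^-4)
Raise to the power 2: c^8 * (g^-8)
Multiply by c^2 * (g^-2): add exponents.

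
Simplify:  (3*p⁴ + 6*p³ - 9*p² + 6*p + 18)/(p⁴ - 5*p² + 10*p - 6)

(3*p + 3)/(p - 1)

Factor: 3*p⁴ + 6*p³ - 9*p² + 6*p + 18 = 3·(p + 3)·(p² - 2*p + 2)·(p + 1);  p⁴ - 5*p² + 10*p - 6 = (p - 1)·(p² - 2*p + 2)·(p + 3)
Cancel the common factors (p² - 2*p + 2), (p + 3).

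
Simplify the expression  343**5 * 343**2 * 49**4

343**5 = 7**15; 343**2 = 7**6; 49**4 = 7**8
Combine exponents: 7**29

7**29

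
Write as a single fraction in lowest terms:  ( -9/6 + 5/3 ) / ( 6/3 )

Numerator: -9/6 + 5/3 = 1/6
Denominator: 6/3 = 2
Divide: (1/6) · (1/2) = 1/12

1/12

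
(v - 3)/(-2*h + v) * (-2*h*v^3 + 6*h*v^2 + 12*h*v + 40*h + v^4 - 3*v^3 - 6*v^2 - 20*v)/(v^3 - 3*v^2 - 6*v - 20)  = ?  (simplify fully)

Factor: -2*h*v^3 + 6*h*v^2 + 12*h*v + 40*h + v^4 - 3*v^3 - 6*v^2 - 20*v = (-2*h + v)*(v^2 + 2*v + 4)*(v - 5);  v^3 - 3*v^2 - 6*v - 20 = (v - 5)*(v^2 + 2*v + 4)
Cancel the common factors (v^2 + 2*v + 4), (v - 5), (-2*h + v).

v - 3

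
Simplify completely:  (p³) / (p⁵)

p^(-2)

Quotient: (p^-2)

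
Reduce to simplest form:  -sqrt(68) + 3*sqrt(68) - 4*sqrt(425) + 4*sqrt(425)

4*sqrt(17)

sqrt(68) = 2*sqrt(17); 3*sqrt(68) = 6*sqrt(17); 4*sqrt(425) = 20*sqrt(17); 4*sqrt(425) = 20*sqrt(17)
Combine: (-2 + 6 - 20 + 20)·sqrt(17) = 4*sqrt(17)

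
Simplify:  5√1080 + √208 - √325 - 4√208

5√1080 = 30*√30; √208 = 4*√13; √325 = 5*√13; 4√208 = 16*√13

-17*√13 + 30*√30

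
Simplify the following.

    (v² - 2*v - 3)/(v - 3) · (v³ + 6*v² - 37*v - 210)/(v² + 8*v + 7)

v² - v - 30

Factor: v² - 2*v - 3 = (v - 3)·(v + 1);  v³ + 6*v² - 37*v - 210 = (v + 5)·(v + 7)·(v - 6);  v² + 8*v + 7 = (v + 7)·(v + 1)
Cancel the common factors (v + 1), (v - 3), (v + 7).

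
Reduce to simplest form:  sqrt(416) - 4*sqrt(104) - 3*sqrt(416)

-16*sqrt(26)

sqrt(416) = 4*sqrt(26); 4*sqrt(104) = 8*sqrt(26); 3*sqrt(416) = 12*sqrt(26)
Combine: (4 - 8 - 12)·sqrt(26) = -16*sqrt(26)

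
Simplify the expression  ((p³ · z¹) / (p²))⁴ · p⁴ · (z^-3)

Inside the bracket: p¹ · z¹
Raise to the power 4: p⁴ · z⁴
Multiply by p⁴ · (z^-3): add exponents.

p⁸*z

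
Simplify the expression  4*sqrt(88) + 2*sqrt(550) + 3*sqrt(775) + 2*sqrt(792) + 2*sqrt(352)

4*sqrt(88) = 8*sqrt(22); 2*sqrt(550) = 10*sqrt(22); 3*sqrt(775) = 15*sqrt(31); 2*sqrt(792) = 12*sqrt(22); 2*sqrt(352) = 8*sqrt(22)

15*sqrt(31) + 38*sqrt(22)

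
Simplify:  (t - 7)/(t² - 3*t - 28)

1/(t + 4)

Factor: t² - 3*t - 28 = (t - 7)·(t + 4)
Cancel the common factor (t - 7).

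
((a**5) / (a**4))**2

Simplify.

a**2

Inside the bracket: a**1
Raise to the power 2: a**2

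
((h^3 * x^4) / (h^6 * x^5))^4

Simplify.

1/(h^12*x^4)

Inside the bracket: (h^-3) * (x^-1)
Raise to the power 4: (h^-12) * (x^-4)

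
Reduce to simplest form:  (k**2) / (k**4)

Quotient: (k**-2)

k**(-2)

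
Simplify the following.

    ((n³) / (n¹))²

Inside the bracket: n²
Raise to the power 2: n⁴

n⁴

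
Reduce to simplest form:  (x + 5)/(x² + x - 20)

1/(x - 4)

Factor: x² + x - 20 = (x + 5)·(x - 4)
Cancel the common factor (x + 5).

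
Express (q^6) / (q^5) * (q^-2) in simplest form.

1/q

Quotient: q^1
Multiply by (q^-2): add exponents.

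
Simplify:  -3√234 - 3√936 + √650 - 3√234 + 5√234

-16*√26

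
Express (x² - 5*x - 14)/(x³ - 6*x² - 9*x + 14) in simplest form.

Factor: x² - 5*x - 14 = (x + 2)·(x - 7);  x³ - 6*x² - 9*x + 14 = (x + 2)·(x - 1)·(x - 7)
Cancel the common factors (x + 2), (x - 7).

1/(x - 1)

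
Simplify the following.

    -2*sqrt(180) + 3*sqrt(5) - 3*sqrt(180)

2*sqrt(180) = 12*sqrt(5); 3*sqrt(5) = 3*sqrt(5); 3*sqrt(180) = 18*sqrt(5)
Combine: (-12 + 3 - 18)·sqrt(5) = -27*sqrt(5)

-27*sqrt(5)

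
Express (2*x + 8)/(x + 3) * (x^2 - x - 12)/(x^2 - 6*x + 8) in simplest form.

Factor: 2*x + 8 = 2*(x + 4);  x^2 - x - 12 = (x + 3)*(x - 4);  x^2 - 6*x + 8 = (x - 2)*(x - 4)
Cancel the common factors (x + 3), (x - 4).

(2*x + 8)/(x - 2)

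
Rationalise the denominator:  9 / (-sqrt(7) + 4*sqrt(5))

(9*sqrt(7) + 36*sqrt(5))/73

Multiply numerator and denominator by sqrt(7) + 4*sqrt(5).
Denominator becomes 73; numerator becomes 9*sqrt(7) + 36*sqrt(5).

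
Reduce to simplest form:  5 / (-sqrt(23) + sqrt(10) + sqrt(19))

(-15*sqrt(23) + 35*sqrt(19) + 80*sqrt(10) + 5*sqrt(4370))/362

Group as (sqrt(10) + sqrt(19)) - sqrt(23); multiply by (sqrt(10) + sqrt(19)) + sqrt(23), then rationalise the remaining surd.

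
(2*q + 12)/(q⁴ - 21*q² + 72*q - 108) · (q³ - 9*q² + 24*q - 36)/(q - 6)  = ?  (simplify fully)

Factor: 2*q + 12 = 2·(q + 6);  q⁴ - 21*q² + 72*q - 108 = (q - 3)·(q² - 3*q + 6)·(q + 6);  q³ - 9*q² + 24*q - 36 = (q² - 3*q + 6)·(q - 6)
Cancel the common factors (q² - 3*q + 6), (q - 6), (q + 6).

2/(q - 3)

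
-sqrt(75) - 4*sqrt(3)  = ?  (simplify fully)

sqrt(75) = 5*sqrt(3); 4*sqrt(3) = 4*sqrt(3)
Combine: (-5 - 4)·sqrt(3) = -9*sqrt(3)

-9*sqrt(3)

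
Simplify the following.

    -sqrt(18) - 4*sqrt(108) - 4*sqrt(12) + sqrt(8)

sqrt(18) = 3*sqrt(2); 4*sqrt(108) = 24*sqrt(3); 4*sqrt(12) = 8*sqrt(3); sqrt(8) = 2*sqrt(2)

-32*sqrt(3) - sqrt(2)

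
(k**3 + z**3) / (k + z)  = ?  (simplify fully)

k**2 - k*z + z**2

Factor as (a+b)(a**2-ab+b**2) with a=k, b=z.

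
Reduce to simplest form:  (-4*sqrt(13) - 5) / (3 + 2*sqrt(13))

(-89 + 2*sqrt(13))/43

Multiply numerator and denominator by -2*sqrt(13) + 3.
Denominator becomes -43; numerator becomes -2*sqrt(13) + 89.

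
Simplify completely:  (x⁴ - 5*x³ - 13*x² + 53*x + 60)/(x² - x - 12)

Factor: x⁴ - 5*x³ - 13*x² + 53*x + 60 = (x - 4)·(x + 1)·(x + 3)·(x - 5);  x² - x - 12 = (x + 3)·(x - 4)
Cancel the common factors (x + 3), (x - 4).

x² - 4*x - 5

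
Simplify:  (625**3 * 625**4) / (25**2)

625**3 = 5**12; 625**4 = 5**16; 25**2 = 5**4
Combine exponents: 5**24

5**24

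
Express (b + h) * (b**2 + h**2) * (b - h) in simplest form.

Pair the conjugate factors: (b+h)(b-h) = b**2 - h**2, then repeat with the next factor.

b**4 - h**4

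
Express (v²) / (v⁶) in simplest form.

Quotient: (v^-4)

v^(-4)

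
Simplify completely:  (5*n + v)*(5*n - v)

25*n**2 - v**2

(5*n)**2 - (v)**2 = 25*n**2 - v**2.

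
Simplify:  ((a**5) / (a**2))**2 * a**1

Inside the bracket: a**3
Raise to the power 2: a**6
Multiply by a**1: add exponents.

a**7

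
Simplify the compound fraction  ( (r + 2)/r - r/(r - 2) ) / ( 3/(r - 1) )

Numerator: (r + 2)/r - r/(r - 2) = -4/(r**2 - 2*r)
Denominator: 3/(r - 1) = 3/(r - 1)
Divide: (-4/(r**2 - 2*r)) · (r/3 - 1/3) = (-4*r + 4)/(3*r**2 - 6*r)

(-4*r + 4)/(3*r**2 - 6*r)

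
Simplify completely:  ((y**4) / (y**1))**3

y**9

Inside the bracket: y**3
Raise to the power 3: y**9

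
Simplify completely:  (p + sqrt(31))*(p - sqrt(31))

(p)**2 - (sqrt(31))**2 = p**2 - 31.

p**2 - 31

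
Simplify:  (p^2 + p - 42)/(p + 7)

p - 6

Factor: p^2 + p - 42 = (p - 6)*(p + 7)
Cancel the common factor (p + 7).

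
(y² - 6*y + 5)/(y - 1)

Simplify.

Factor: y² - 6*y + 5 = (y - 5)·(y - 1)
Cancel the common factor (y - 1).

y - 5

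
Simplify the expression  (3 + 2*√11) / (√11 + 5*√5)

Multiply numerator and denominator by -5*√5 + √11.
Denominator becomes -114; numerator becomes -10*√55 - 15*√5 + 3*√11 + 22.

(-22 - 3*√11 + 15*√5 + 10*√55)/114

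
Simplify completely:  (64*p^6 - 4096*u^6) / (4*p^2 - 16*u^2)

16*p^4 + 64*p^2*u^2 + 256*u^4

64*p^6 - 4096*u^6 factors as 64*(p - 2*u)*(p + 2*u)*(p^2 - 2*p*u + 4*u^2)*(p^2 + 2*p*u + 4*u^2).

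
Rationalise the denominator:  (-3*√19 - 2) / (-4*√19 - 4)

(-√19 + 55)/72

Multiply numerator and denominator by -4 + 4*√19.
Denominator becomes -288; numerator becomes -220 + 4*√19.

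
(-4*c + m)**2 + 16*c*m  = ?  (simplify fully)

(4*c + m)**2

After expansion: 16*c**2 + 8*c*m + m**2 — a perfect-square trinomial.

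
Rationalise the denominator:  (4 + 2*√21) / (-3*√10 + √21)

Multiply numerator and denominator by √21 + 3*√10.
Denominator becomes -69; numerator becomes 4*√21 + 12*√10 + 42 + 6*√210.

(-6*√210 - 42 - 12*√10 - 4*√21)/69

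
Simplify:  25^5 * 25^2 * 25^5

25^5 = 5^10; 25^2 = 5^4; 25^5 = 5^10
Combine exponents: 5^24

5^24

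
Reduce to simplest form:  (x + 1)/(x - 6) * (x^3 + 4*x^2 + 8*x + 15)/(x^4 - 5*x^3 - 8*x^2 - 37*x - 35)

(x + 3)/(x^2 - 13*x + 42)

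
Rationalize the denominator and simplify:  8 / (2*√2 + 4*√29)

(-2*√2 + 4*√29)/57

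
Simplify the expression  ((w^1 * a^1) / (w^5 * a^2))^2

Inside the bracket: (w^-4) * (a^-1)
Raise to the power 2: (w^-8) * (a^-2)

1/(a^2*w^8)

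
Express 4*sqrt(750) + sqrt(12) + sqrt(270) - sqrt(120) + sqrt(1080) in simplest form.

4*sqrt(750) = 20*sqrt(30); sqrt(12) = 2*sqrt(3); sqrt(270) = 3*sqrt(30); sqrt(120) = 2*sqrt(30); sqrt(1080) = 6*sqrt(30)

2*sqrt(3) + 27*sqrt(30)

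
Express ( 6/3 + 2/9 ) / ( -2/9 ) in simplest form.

Numerator: 6/3 + 2/9 = 20/9
Denominator: -2/9 = -2/9
Divide: (20/9) · (-9/2) = -10

-10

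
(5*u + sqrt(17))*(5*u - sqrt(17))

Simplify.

Difference of squares with P = 5*u, Q = sqrt(17).

25*u^2 - 17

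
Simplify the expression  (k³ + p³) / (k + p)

Factor as (a+b)(a^2-ab+b^2) with a=p, b=k.

k² - k*p + p²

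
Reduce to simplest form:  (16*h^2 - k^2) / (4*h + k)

Difference of squares: factor out (4*h + k).

4*h - k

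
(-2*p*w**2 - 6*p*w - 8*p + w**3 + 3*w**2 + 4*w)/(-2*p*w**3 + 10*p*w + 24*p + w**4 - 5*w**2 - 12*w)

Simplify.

Factor: -2*p*w**2 - 6*p*w - 8*p + w**3 + 3*w**2 + 4*w = (w**2 + 3*w + 4)*(-2*p + w);  -2*p*w**3 + 10*p*w + 24*p + w**4 - 5*w**2 - 12*w = (w - 3)*(-2*p + w)*(w**2 + 3*w + 4)
Cancel the common factors (w**2 + 3*w + 4), (-2*p + w).

1/(w - 3)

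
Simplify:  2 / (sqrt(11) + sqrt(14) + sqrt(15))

(-sqrt(2310) + 5*sqrt(15) + 6*sqrt(14) + 9*sqrt(11))/129

Group as (sqrt(11) + sqrt(15)) + sqrt(14); multiply by (sqrt(11) + sqrt(15)) - sqrt(14), then rationalise the remaining surd.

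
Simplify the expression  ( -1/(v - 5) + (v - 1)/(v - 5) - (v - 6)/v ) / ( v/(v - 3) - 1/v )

Numerator: -1/(v - 5) + (v - 1)/(v - 5) - (v - 6)/v = (9*v - 30)/(v**2 - 5*v)
Denominator: v/(v - 3) - 1/v = (v**2 - v + 3)/(v**2 - 3*v)
Divide: ((9*v - 30)/(v**2 - 5*v)) · ((v**2 - 3*v)/(v**2 - v + 3)) = (9*v**2 - 57*v + 90)/(v**3 - 6*v**2 + 8*v - 15)

(9*v**2 - 57*v + 90)/(v**3 - 6*v**2 + 8*v - 15)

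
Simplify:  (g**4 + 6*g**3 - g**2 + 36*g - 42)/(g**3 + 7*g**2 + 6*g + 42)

g - 1

Factor: g**4 + 6*g**3 - g**2 + 36*g - 42 = (g + 7)*(g - 1)*(g**2 + 6);  g**3 + 7*g**2 + 6*g + 42 = (g + 7)*(g**2 + 6)
Cancel the common factors (g**2 + 6), (g + 7).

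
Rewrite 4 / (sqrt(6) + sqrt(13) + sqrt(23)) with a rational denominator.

(-sqrt(1794) - 2*sqrt(23) + 8*sqrt(13) + 15*sqrt(6))/37

Group as (sqrt(6) + sqrt(13)) + sqrt(23); multiply by (sqrt(6) + sqrt(13)) - sqrt(23), then rationalise the remaining surd.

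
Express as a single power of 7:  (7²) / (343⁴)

7² = 7^2; 343⁴ = 7^12
Combine exponents: 7^(-10)

7^(-10)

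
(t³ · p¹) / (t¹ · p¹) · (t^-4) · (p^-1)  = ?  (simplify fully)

1/(p*t²)

Quotient: t²
Multiply by (t^-4) · (p^-1): add exponents.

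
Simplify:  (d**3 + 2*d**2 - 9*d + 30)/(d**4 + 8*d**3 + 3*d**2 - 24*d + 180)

1/(d + 6)

Factor: d**3 + 2*d**2 - 9*d + 30 = (d + 5)*(d**2 - 3*d + 6);  d**4 + 8*d**3 + 3*d**2 - 24*d + 180 = (d + 6)*(d**2 - 3*d + 6)*(d + 5)
Cancel the common factors (d**2 - 3*d + 6), (d + 5).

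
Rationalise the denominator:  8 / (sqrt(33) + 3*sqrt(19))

(-4*sqrt(33) + 12*sqrt(19))/69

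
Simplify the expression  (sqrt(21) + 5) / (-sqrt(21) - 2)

Multiply numerator and denominator by -2 + sqrt(21).
Denominator becomes -17; numerator becomes 11 + 3*sqrt(21).

(-3*sqrt(21) - 11)/17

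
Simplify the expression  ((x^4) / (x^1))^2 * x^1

x^7

Inside the bracket: x^3
Raise to the power 2: x^6
Multiply by x^1: add exponents.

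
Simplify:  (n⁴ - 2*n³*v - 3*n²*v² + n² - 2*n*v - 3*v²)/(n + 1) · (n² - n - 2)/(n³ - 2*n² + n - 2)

n² - 2*n*v - 3*v²

Factor: n⁴ - 2*n³*v - 3*n²*v² + n² - 2*n*v - 3*v² = (n² + 1)·(n + v)·(n - 3*v);  n² - n - 2 = (n + 1)·(n - 2);  n³ - 2*n² + n - 2 = (n - 2)·(n² + 1)
Cancel the common factors (n² + 1), (n - 2), (n + 1).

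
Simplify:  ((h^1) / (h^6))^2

Inside the bracket: (h^-5)
Raise to the power 2: (h^-10)

h^(-10)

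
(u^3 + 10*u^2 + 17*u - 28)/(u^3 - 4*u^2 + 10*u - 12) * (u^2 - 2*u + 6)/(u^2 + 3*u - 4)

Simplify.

(u + 7)/(u - 2)

Factor: u^3 + 10*u^2 + 17*u - 28 = (u - 1)*(u + 4)*(u + 7);  u^3 - 4*u^2 + 10*u - 12 = (u^2 - 2*u + 6)*(u - 2);  u^2 + 3*u - 4 = (u + 4)*(u - 1)
Cancel the common factors (u^2 - 2*u + 6), (u + 4), (u - 1).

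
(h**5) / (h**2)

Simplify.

h**3

Quotient: h**3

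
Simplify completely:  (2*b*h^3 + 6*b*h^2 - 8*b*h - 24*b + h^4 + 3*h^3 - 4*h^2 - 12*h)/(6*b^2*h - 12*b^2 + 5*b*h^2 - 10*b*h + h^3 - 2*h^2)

Factor: 2*b*h^3 + 6*b*h^2 - 8*b*h - 24*b + h^4 + 3*h^3 - 4*h^2 - 12*h = (2*b + h)*(h + 3)*(h + 2)*(h - 2);  6*b^2*h - 12*b^2 + 5*b*h^2 - 10*b*h + h^3 - 2*h^2 = (h - 2)*(2*b + h)*(3*b + h)
Cancel the common factors (h - 2), (2*b + h).

(h^2 + 5*h + 6)/(3*b + h)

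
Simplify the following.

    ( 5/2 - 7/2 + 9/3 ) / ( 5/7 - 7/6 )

Numerator: 5/2 - 7/2 + 9/3 = 2
Denominator: 5/7 - 7/6 = -19/42
Divide: (2) · (-42/19) = -84/19

-84/19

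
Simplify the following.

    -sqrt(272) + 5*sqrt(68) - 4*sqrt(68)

sqrt(272) = 4*sqrt(17); 5*sqrt(68) = 10*sqrt(17); 4*sqrt(68) = 8*sqrt(17)
Combine: (-4 + 10 - 8)·sqrt(17) = -2*sqrt(17)

-2*sqrt(17)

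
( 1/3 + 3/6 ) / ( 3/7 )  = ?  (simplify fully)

35/18

Numerator: 1/3 + 3/6 = 5/6
Denominator: 3/7 = 3/7
Divide: (5/6) · (7/3) = 35/18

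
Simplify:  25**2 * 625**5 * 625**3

5**36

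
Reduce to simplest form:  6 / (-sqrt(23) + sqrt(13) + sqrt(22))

(-18*sqrt(23) + 21*sqrt(22) + 48*sqrt(13) + 3*sqrt(6578))/250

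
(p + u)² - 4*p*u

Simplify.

(p - u)²

After expansion: p² - 2*p*u + u² — a perfect-square trinomial.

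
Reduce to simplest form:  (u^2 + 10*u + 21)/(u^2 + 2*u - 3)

Factor: u^2 + 10*u + 21 = (u + 7)*(u + 3);  u^2 + 2*u - 3 = (u + 3)*(u - 1)
Cancel the common factor (u + 3).

(u + 7)/(u - 1)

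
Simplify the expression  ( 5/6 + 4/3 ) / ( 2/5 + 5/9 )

Numerator: 5/6 + 4/3 = 13/6
Denominator: 2/5 + 5/9 = 43/45
Divide: (13/6) · (45/43) = 195/86

195/86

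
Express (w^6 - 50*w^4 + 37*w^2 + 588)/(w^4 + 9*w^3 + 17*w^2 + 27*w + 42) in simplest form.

w^2 - 9*w + 14

Factor: w^6 - 50*w^4 + 37*w^2 + 588 = (w - 2)*(w + 2)*(w + 7)*(w^2 + 3)*(w - 7);  w^4 + 9*w^3 + 17*w^2 + 27*w + 42 = (w^2 + 3)*(w + 7)*(w + 2)
Cancel the common factors (w^2 + 3), (w + 2), (w + 7).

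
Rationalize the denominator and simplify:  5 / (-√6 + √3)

(-5*√6 - 5*√3)/3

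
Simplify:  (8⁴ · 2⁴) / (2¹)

8⁴ = 2^12; 2⁴ = 2^4; 2¹ = 2^1
Combine exponents: 2^15

2^15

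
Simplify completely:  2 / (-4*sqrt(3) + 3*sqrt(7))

Multiply numerator and denominator by 4*sqrt(3) + 3*sqrt(7).
Denominator becomes 15; numerator becomes 8*sqrt(3) + 6*sqrt(7).

(8*sqrt(3) + 6*sqrt(7))/15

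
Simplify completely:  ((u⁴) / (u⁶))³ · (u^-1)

Inside the bracket: (u^-2)
Raise to the power 3: (u^-6)
Multiply by (u^-1): add exponents.

u^(-7)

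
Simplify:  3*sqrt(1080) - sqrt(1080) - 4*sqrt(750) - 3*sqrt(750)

-23*sqrt(30)

3*sqrt(1080) = 18*sqrt(30); sqrt(1080) = 6*sqrt(30); 4*sqrt(750) = 20*sqrt(30); 3*sqrt(750) = 15*sqrt(30)
Combine: (18 - 6 - 20 - 15)·sqrt(30) = -23*sqrt(30)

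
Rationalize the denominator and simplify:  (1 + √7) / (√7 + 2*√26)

(-7 - √7 + 2*√26 + 2*√182)/97

Multiply numerator and denominator by -2*√26 + √7.
Denominator becomes -97; numerator becomes -2*√182 - 2*√26 + √7 + 7.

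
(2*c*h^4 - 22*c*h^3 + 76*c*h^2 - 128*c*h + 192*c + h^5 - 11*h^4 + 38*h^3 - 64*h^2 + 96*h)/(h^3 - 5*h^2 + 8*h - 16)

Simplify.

2*c*h - 12*c + h^2 - 6*h

Factor: 2*c*h^4 - 22*c*h^3 + 76*c*h^2 - 128*c*h + 192*c + h^5 - 11*h^4 + 38*h^3 - 64*h^2 + 96*h = (h - 4)*(h - 6)*(2*c + h)*(h^2 - h + 4);  h^3 - 5*h^2 + 8*h - 16 = (h - 4)*(h^2 - h + 4)
Cancel the common factors (h^2 - h + 4), (h - 4).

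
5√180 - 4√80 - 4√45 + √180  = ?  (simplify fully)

8*√5

5√180 = 30*√5; 4√80 = 16*√5; 4√45 = 12*√5; √180 = 6*√5
Combine: (30 - 16 - 12 + 6)·√5 = 8*√5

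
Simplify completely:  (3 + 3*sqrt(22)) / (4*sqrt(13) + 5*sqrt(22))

(-4*sqrt(286) - 4*sqrt(13) + 5*sqrt(22) + 110)/114

Multiply numerator and denominator by -4*sqrt(13) + 5*sqrt(22).
Denominator becomes 342; numerator becomes -12*sqrt(286) - 12*sqrt(13) + 15*sqrt(22) + 330.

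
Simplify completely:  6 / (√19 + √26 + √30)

(-24*√3705 + 90*√30 + 138*√26 + 222*√19)/1751

Group as (√19 + √30) + √26; multiply by (√19 + √30) - √26, then rationalise the remaining surd.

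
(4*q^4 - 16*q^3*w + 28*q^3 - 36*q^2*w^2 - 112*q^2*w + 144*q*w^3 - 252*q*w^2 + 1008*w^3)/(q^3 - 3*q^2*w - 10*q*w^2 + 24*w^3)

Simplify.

(4*q^2 - 12*q*w + 28*q - 84*w)/(q - 2*w)

Factor: 4*q^4 - 16*q^3*w + 28*q^3 - 36*q^2*w^2 - 112*q^2*w + 144*q*w^3 - 252*q*w^2 + 1008*w^3 = 4*(q - 3*w)*(q + 3*w)*(q + 7)*(q - 4*w);  q^3 - 3*q^2*w - 10*q*w^2 + 24*w^3 = (q - 2*w)*(q + 3*w)*(q - 4*w)
Cancel the common factors (q - 4*w), (q + 3*w).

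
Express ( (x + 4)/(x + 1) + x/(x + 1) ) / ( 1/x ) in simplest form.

Numerator: (x + 4)/(x + 1) + x/(x + 1) = (2*x + 4)/(x + 1)
Denominator: 1/x = 1/x
Divide: ((2*x + 4)/(x + 1)) · (x) = (2*x^2 + 4*x)/(x + 1)

(2*x^2 + 4*x)/(x + 1)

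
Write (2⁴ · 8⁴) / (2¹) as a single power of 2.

2⁴ = 2^4; 8⁴ = 2^12; 2¹ = 2^1
Combine exponents: 2^15

2^15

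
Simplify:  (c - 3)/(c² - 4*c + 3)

1/(c - 1)

Factor: c² - 4*c + 3 = (c - 3)·(c - 1)
Cancel the common factor (c - 3).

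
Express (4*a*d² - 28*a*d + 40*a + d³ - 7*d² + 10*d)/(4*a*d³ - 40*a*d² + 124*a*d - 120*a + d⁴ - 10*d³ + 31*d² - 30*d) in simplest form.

1/(d - 3)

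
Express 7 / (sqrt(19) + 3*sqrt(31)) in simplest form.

(-7*sqrt(19) + 21*sqrt(31))/260

Multiply numerator and denominator by -sqrt(19) + 3*sqrt(31).
Denominator becomes 260; numerator becomes -7*sqrt(19) + 21*sqrt(31).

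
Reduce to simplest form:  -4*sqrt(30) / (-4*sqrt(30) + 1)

Multiply numerator and denominator by 1 + 4*sqrt(30).
Denominator becomes -479; numerator becomes -480 - 4*sqrt(30).

(4*sqrt(30) + 480)/479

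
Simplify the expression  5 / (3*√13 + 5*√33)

Multiply numerator and denominator by -3*√13 + 5*√33.
Denominator becomes 708; numerator becomes -15*√13 + 25*√33.

(-15*√13 + 25*√33)/708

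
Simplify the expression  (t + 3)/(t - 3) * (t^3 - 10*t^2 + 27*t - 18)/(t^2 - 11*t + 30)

Factor: t^3 - 10*t^2 + 27*t - 18 = (t - 3)*(t - 6)*(t - 1);  t^2 - 11*t + 30 = (t - 6)*(t - 5)
Cancel the common factors (t - 3), (t - 6).

(t^2 + 2*t - 3)/(t - 5)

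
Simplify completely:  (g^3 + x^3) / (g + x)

g^2 - g*x + x^2

x^3 + g^3 = (g + x)(g^2 - g*x + x^2).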